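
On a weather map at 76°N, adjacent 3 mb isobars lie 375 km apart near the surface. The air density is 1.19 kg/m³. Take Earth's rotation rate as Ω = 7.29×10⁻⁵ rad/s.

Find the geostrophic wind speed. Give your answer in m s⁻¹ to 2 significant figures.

Coriolis parameter at 76°N:
f = 2Ω sin φ = 2 × 7.29×10⁻⁵ × sin 76° = 1.41×10⁻⁴ s⁻¹
Pressure gradient: |∂P/∂n| = 300 Pa / 375000 m = 8.00×10⁻⁴ Pa/m
Geostrophic balance (pressure-gradient force = Coriolis force):
V_g = (1/(fρ)) |∂P/∂n| = 8.00×10⁻⁴ / (1.41×10⁻⁴ × 1.19) = 4.75 m/s

4.8 m s⁻¹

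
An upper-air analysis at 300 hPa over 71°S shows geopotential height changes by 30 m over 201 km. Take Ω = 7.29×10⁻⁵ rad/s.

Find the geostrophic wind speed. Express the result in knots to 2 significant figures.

21 knots

Coriolis parameter at 71°S:
f = 2Ω sin φ = 2 × 7.29×10⁻⁵ × sin 71° = 1.38×10⁻⁴ s⁻¹
Height gradient: |∂Z/∂n| = 30 m / 201000 m = 1.49×10⁻⁴
On a pressure surface, geostrophic balance gives V_g = (g/f)|∂Z/∂n|:
V_g = 9.81 × 1.49×10⁻⁴ / 1.38×10⁻⁴ = 10.6 m/s
Converting: 10.6 m/s × 1.944 = 21 knots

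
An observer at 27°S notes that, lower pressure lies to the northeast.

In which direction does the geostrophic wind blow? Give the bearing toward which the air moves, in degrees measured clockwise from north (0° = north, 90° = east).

315°

The pressure-gradient force points toward the northeast (bearing 045°).
Geostrophic balance: in the Southern Hemisphere the Coriolis force deflects motion to the left, so the geostrophic wind blows 90° to the left of the pressure-gradient force (low pressure on the right).
Rotating 045° by 90° counterclockwise gives 315° — the wind blows toward the northwest.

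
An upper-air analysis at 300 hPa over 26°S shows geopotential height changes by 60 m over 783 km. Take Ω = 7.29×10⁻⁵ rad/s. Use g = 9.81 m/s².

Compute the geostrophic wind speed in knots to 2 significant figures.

23 knots

Coriolis parameter at 26°S:
f = 2Ω sin φ = 2 × 7.29×10⁻⁵ × sin 26° = 6.39×10⁻⁵ s⁻¹
Height gradient: |∂Z/∂n| = 60 m / 783000 m = 7.66×10⁻⁵
On a pressure surface, geostrophic balance gives V_g = (g/f)|∂Z/∂n|:
V_g = 9.81 × 7.66×10⁻⁵ / 6.39×10⁻⁵ = 11.8 m/s
Converting: 11.8 m/s × 1.944 = 23 knots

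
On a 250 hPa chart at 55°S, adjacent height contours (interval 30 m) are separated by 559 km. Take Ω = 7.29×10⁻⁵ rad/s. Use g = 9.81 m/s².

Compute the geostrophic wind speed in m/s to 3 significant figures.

Coriolis parameter at 55°S:
f = 2Ω sin φ = 2 × 7.29×10⁻⁵ × sin 55° = 1.19×10⁻⁴ s⁻¹
Height gradient: |∂Z/∂n| = 30 m / 559000 m = 5.37×10⁻⁵
On a pressure surface, geostrophic balance gives V_g = (g/f)|∂Z/∂n|:
V_g = 9.81 × 5.37×10⁻⁵ / 1.19×10⁻⁴ = 4.41 m/s

4.41 m/s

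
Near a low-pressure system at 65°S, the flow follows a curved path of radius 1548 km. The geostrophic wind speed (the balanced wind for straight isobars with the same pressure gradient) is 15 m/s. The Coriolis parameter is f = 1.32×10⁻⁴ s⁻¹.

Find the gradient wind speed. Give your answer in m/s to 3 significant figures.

14.0 m/s

Around a low, centrifugal force acts outward with Coriolis, so pressure-gradient force balances both:
(1/ρ)|∂P/∂n| = fV + V²/R  →  V² + fR·V − fR·V_g = 0
With fR = 1.32×10⁻⁴ × 1548×10³ m = 204 m/s:
V = [−fR + √((fR)² + 4 fR V_g)]/2 = [−204 + √(204² + 4×204×15)]/2 = 14 m/s
Subgeostrophic (V < V_g = 15 m/s), as expected around a low.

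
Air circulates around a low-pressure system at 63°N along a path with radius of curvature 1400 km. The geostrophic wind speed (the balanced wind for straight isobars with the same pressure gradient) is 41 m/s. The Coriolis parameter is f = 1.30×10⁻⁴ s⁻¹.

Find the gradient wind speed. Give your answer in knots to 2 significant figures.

67 knots

Around a low, centrifugal force acts outward with Coriolis, so pressure-gradient force balances both:
(1/ρ)|∂P/∂n| = fV + V²/R  →  V² + fR·V − fR·V_g = 0
With fR = 1.30×10⁻⁴ × 1400×10³ m = 182 m/s:
V = [−fR + √((fR)² + 4 fR V_g)]/2 = [−182 + √(182² + 4×182×41)]/2 = 34.5 m/s
Subgeostrophic (V < V_g = 41 m/s), as expected around a low.
Converting: 34.5 m/s × 1.944 = 67 knots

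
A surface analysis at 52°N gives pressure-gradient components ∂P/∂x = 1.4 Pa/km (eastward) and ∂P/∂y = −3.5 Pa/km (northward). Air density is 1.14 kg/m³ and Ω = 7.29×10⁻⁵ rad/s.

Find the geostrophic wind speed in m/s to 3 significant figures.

Coriolis parameter at 52°N:
f = 2Ω sin φ = 2 × 7.29×10⁻⁵ × sin 52° = 1.15×10⁻⁴ s⁻¹
Component geostrophic relations (x east, y north):
u_g = −(1/(fρ)) ∂P/∂y,  v_g = (1/(fρ)) ∂P/∂x
u_g = −(−3.5×10⁻³)/(1.15×10⁻⁴ × 1.14) = 26.7 m/s;  v_g = (1.4×10⁻³)/(1.15×10⁻⁴ × 1.14) = 10.7 m/s
|V_g| = √(u_g² + v_g²) = 28.8 m/s

28.8 m/s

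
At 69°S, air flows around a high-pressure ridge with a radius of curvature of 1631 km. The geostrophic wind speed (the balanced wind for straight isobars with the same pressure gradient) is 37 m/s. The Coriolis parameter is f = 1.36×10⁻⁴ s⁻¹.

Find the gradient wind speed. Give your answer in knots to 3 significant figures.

91.2 knots

Around a high, pressure-gradient force acts outward with centrifugal, so Coriolis balances both:
fV = (1/ρ)|∂P/∂n| + V²/R  →  V² − fR·V + fR·V_g = 0
With fR = 1.36×10⁻⁴ × 1631×10³ m = 222 m/s:
V = [fR − √((fR)² − 4 fR V_g)]/2 = [222 − √(222² − 4×222×37)]/2 = 46.9 m/s
Supergeostrophic (V > V_g = 37 m/s), as expected around a high.
Converting: 46.9 m/s × 1.944 = 91.2 knots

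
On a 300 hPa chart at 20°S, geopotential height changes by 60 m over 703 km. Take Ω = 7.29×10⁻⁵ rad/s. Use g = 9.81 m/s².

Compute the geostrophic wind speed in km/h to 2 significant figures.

Coriolis parameter at 20°S:
f = 2Ω sin φ = 2 × 7.29×10⁻⁵ × sin 20° = 4.99×10⁻⁵ s⁻¹
Height gradient: |∂Z/∂n| = 60 m / 703000 m = 8.53×10⁻⁵
On a pressure surface, geostrophic balance gives V_g = (g/f)|∂Z/∂n|:
V_g = 9.81 × 8.53×10⁻⁵ / 4.99×10⁻⁵ = 16.8 m/s
Converting: 16.8 m/s × 3.6 = 60 km/h

60 km/h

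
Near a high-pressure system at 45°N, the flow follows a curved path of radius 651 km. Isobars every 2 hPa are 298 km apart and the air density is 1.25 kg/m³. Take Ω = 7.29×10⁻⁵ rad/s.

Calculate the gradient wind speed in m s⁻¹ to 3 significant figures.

Coriolis parameter at 45°N:
f = 2Ω sin φ = 2 × 7.29×10⁻⁵ × sin 45° = 1.03×10⁻⁴ s⁻¹
Pressure gradient: |∂P/∂n| = 200 Pa / 298000 m = 6.71×10⁻⁴ Pa/m
Geostrophic speed: V_g = |∂P/∂n|/(fρ) = 6.71×10⁻⁴/(1.03×10⁻⁴ × 1.25) = 5.21 m/s
Around a high, pressure-gradient force acts outward with centrifugal, so Coriolis balances both:
fV = (1/ρ)|∂P/∂n| + V²/R  →  V² − fR·V + fR·V_g = 0
With fR = 1.03×10⁻⁴ × 651×10³ m = 67.1 m/s:
V = [fR − √((fR)² − 4 fR V_g)]/2 = [67.1 − √(67.1² − 4×67.1×5.21)]/2 = 5.69 m/s
Supergeostrophic (V > V_g = 5.21 m/s), as expected around a high.

5.69 m s⁻¹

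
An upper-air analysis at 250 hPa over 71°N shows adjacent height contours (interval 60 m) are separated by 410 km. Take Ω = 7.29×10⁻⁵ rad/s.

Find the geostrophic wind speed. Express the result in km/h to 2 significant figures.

Coriolis parameter at 71°N:
f = 2Ω sin φ = 2 × 7.29×10⁻⁵ × sin 71° = 1.38×10⁻⁴ s⁻¹
Height gradient: |∂Z/∂n| = 60 m / 410000 m = 1.46×10⁻⁴
On a pressure surface, geostrophic balance gives V_g = (g/f)|∂Z/∂n|:
V_g = 9.81 × 1.46×10⁻⁴ / 1.38×10⁻⁴ = 10.4 m/s
Converting: 10.4 m/s × 3.6 = 37 km/h

37 km/h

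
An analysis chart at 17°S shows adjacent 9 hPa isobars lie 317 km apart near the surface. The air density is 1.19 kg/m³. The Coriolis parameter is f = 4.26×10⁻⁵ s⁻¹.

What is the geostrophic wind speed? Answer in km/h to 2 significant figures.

Pressure gradient: |∂P/∂n| = 900 Pa / 317000 m = 2.84×10⁻³ Pa/m
Geostrophic balance (pressure-gradient force = Coriolis force):
V_g = (1/(fρ)) |∂P/∂n| = 2.84×10⁻³ / (4.26×10⁻⁵ × 1.19) = 56.0 m/s
Converting: 56.0 m/s × 3.6 = 200 km/h

200 km/h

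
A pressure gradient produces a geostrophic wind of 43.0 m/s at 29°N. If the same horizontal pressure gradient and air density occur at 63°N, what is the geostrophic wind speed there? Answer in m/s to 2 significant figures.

With the same pressure gradient and density, V_g ∝ 1/f ∝ 1/sin φ.
V₂ = V₁ · sin φ₁ / sin φ₂ = 43.0 × sin 29° / sin 63°
V₂ = 43.0 × 0.4848/0.8910 = 23 m/s

23 m/s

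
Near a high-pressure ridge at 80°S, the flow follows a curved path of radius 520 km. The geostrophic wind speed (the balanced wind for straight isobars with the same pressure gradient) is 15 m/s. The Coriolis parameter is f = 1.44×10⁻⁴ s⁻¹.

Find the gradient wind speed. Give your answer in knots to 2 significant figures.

Around a high, pressure-gradient force acts outward with centrifugal, so Coriolis balances both:
fV = (1/ρ)|∂P/∂n| + V²/R  →  V² − fR·V + fR·V_g = 0
With fR = 1.44×10⁻⁴ × 520×10³ m = 74.9 m/s:
V = [fR − √((fR)² − 4 fR V_g)]/2 = [74.9 − √(74.9² − 4×74.9×15)]/2 = 20.8 m/s
Supergeostrophic (V > V_g = 15 m/s), as expected around a high.
Converting: 20.8 m/s × 1.944 = 40 knots

40 knots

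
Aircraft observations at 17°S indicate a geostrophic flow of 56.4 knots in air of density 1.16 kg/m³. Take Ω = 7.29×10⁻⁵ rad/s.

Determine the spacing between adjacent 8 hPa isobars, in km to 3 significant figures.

Coriolis parameter at 17°S:
f = 2Ω sin φ = 2 × 7.29×10⁻⁵ × sin 17° = 4.26×10⁻⁵ s⁻¹
Wind speed in SI: 56.4 knots = 29.0 m/s
Geostrophic balance rearranged: |∂P/∂n| = f ρ V_g
|∂P/∂n| = 4.26×10⁻⁵ × 1.16 × 29.0 = 1.43×10⁻³ Pa/m
Isobar spacing: Δn = ΔP/|∂P/∂n| = 800 Pa / 1.43×10⁻³ Pa/m = 557599 m ≈ 558 km

558 km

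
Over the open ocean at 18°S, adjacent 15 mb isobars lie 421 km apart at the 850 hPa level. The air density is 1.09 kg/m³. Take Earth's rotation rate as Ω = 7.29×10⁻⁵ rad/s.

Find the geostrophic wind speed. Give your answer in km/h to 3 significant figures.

261 km/h

Coriolis parameter at 18°S:
f = 2Ω sin φ = 2 × 7.29×10⁻⁵ × sin 18° = 4.51×10⁻⁵ s⁻¹
Pressure gradient: |∂P/∂n| = 1500 Pa / 421000 m = 3.56×10⁻³ Pa/m
Geostrophic balance (pressure-gradient force = Coriolis force):
V_g = (1/(fρ)) |∂P/∂n| = 3.56×10⁻³ / (4.51×10⁻⁵ × 1.09) = 72.6 m/s
Converting: 72.6 m/s × 3.6 = 261 km/h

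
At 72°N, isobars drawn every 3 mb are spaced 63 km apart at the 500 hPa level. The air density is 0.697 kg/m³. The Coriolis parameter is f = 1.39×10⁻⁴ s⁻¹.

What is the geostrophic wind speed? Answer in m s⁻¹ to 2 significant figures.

49 m s⁻¹

Pressure gradient: |∂P/∂n| = 300 Pa / 63000 m = 4.76×10⁻³ Pa/m
Geostrophic balance (pressure-gradient force = Coriolis force):
V_g = (1/(fρ)) |∂P/∂n| = 4.76×10⁻³ / (1.39×10⁻⁴ × 0.697) = 49.2 m/s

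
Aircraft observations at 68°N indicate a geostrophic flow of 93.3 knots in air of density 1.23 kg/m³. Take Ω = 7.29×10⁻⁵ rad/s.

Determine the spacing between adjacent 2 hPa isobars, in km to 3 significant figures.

Coriolis parameter at 68°N:
f = 2Ω sin φ = 2 × 7.29×10⁻⁵ × sin 68° = 1.35×10⁻⁴ s⁻¹
Wind speed in SI: 93.3 knots = 48.0 m/s
Geostrophic balance rearranged: |∂P/∂n| = f ρ V_g
|∂P/∂n| = 1.35×10⁻⁴ × 1.23 × 48.0 = 7.98×10⁻³ Pa/m
Isobar spacing: Δn = ΔP/|∂P/∂n| = 200 Pa / 7.98×10⁻³ Pa/m = 25060 m ≈ 25.1 km

25.1 km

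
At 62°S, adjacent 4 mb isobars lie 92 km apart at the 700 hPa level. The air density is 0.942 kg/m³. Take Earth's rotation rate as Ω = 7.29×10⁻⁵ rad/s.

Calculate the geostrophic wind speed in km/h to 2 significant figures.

Coriolis parameter at 62°S:
f = 2Ω sin φ = 2 × 7.29×10⁻⁵ × sin 62° = 1.29×10⁻⁴ s⁻¹
Pressure gradient: |∂P/∂n| = 400 Pa / 92000 m = 4.35×10⁻³ Pa/m
Geostrophic balance (pressure-gradient force = Coriolis force):
V_g = (1/(fρ)) |∂P/∂n| = 4.35×10⁻³ / (1.29×10⁻⁴ × 0.942) = 35.9 m/s
Converting: 35.9 m/s × 3.6 = 130 km/h

130 km/h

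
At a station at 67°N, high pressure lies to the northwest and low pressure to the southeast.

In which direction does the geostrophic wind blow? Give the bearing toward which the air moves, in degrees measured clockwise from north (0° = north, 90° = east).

225°

The pressure-gradient force points toward the southeast (bearing 135°).
Geostrophic balance: in the Northern Hemisphere the Coriolis force deflects motion to the right, so the geostrophic wind blows 90° to the right of the pressure-gradient force (low pressure on the left).
Rotating 135° by 90° clockwise gives 225° — the wind blows toward the southwest.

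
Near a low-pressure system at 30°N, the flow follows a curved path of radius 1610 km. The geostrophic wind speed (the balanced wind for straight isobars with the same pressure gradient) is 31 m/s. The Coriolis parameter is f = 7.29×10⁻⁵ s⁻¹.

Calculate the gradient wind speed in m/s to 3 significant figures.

Around a low, centrifugal force acts outward with Coriolis, so pressure-gradient force balances both:
(1/ρ)|∂P/∂n| = fV + V²/R  →  V² + fR·V − fR·V_g = 0
With fR = 7.29×10⁻⁵ × 1610×10³ m = 117 m/s:
V = [−fR + √((fR)² + 4 fR V_g)]/2 = [−117 + √(117² + 4×117×31)]/2 = 25.5 m/s
Subgeostrophic (V < V_g = 31 m/s), as expected around a low.

25.5 m/s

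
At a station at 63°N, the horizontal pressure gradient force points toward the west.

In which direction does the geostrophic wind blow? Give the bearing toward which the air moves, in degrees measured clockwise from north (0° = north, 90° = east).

The pressure-gradient force points toward the west (bearing 270°).
Geostrophic balance: in the Northern Hemisphere the Coriolis force deflects motion to the right, so the geostrophic wind blows 90° to the right of the pressure-gradient force (low pressure on the left).
Rotating 270° by 90° clockwise gives 000° — the wind blows toward the north.

000°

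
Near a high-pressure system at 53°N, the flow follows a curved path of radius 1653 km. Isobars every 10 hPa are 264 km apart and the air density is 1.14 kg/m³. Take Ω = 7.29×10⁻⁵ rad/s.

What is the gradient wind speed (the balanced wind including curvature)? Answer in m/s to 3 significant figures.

Coriolis parameter at 53°N:
f = 2Ω sin φ = 2 × 7.29×10⁻⁵ × sin 53° = 1.16×10⁻⁴ s⁻¹
Pressure gradient: |∂P/∂n| = 1000 Pa / 264000 m = 3.79×10⁻³ Pa/m
Geostrophic speed: V_g = |∂P/∂n|/(fρ) = 3.79×10⁻³/(1.16×10⁻⁴ × 1.14) = 28.5 m/s
Around a high, pressure-gradient force acts outward with centrifugal, so Coriolis balances both:
fV = (1/ρ)|∂P/∂n| + V²/R  →  V² − fR·V + fR·V_g = 0
With fR = 1.16×10⁻⁴ × 1653×10³ m = 192 m/s:
V = [fR − √((fR)² − 4 fR V_g)]/2 = [192 − √(192² − 4×192×28.5)]/2 = 34.8 m/s
Supergeostrophic (V > V_g = 28.5 m/s), as expected around a high.

34.8 m/s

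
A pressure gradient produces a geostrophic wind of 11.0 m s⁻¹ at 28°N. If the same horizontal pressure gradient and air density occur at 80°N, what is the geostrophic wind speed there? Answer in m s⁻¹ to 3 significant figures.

With the same pressure gradient and density, V_g ∝ 1/f ∝ 1/sin φ.
V₂ = V₁ · sin φ₁ / sin φ₂ = 11.0 × sin 28° / sin 80°
V₂ = 11.0 × 0.4695/0.9848 = 5.24 m s⁻¹

5.24 m s⁻¹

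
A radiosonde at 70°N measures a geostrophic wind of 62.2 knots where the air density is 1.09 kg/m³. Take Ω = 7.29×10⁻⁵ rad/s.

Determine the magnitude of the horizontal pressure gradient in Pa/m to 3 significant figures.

Coriolis parameter at 70°N:
f = 2Ω sin φ = 2 × 7.29×10⁻⁵ × sin 70° = 1.37×10⁻⁴ s⁻¹
Wind speed in SI: 62.2 knots = 32.0 m/s
Geostrophic balance rearranged: |∂P/∂n| = f ρ V_g
|∂P/∂n| = 1.37×10⁻⁴ × 1.09 × 32.0 = 4.78×10⁻³ Pa/m

4.78×10⁻³ Pa/m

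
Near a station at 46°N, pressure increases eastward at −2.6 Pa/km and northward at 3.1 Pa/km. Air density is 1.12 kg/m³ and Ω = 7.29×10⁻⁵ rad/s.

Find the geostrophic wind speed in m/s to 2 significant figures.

Coriolis parameter at 46°N:
f = 2Ω sin φ = 2 × 7.29×10⁻⁵ × sin 46° = 1.05×10⁻⁴ s⁻¹
Component geostrophic relations (x east, y north):
u_g = −(1/(fρ)) ∂P/∂y,  v_g = (1/(fρ)) ∂P/∂x
u_g = −(3.1×10⁻³)/(1.05×10⁻⁴ × 1.12) = −26.4 m/s;  v_g = (−2.6×10⁻³)/(1.05×10⁻⁴ × 1.12) = −22.1 m/s
|V_g| = √(u_g² + v_g²) = 34.4 m/s

34 m/s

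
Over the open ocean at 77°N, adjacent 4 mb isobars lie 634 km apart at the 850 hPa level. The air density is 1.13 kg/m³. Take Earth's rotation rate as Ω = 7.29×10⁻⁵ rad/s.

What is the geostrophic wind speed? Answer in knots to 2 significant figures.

7.6 knots

Coriolis parameter at 77°N:
f = 2Ω sin φ = 2 × 7.29×10⁻⁵ × sin 77° = 1.42×10⁻⁴ s⁻¹
Pressure gradient: |∂P/∂n| = 400 Pa / 634000 m = 6.31×10⁻⁴ Pa/m
Geostrophic balance (pressure-gradient force = Coriolis force):
V_g = (1/(fρ)) |∂P/∂n| = 6.31×10⁻⁴ / (1.42×10⁻⁴ × 1.13) = 3.93 m/s
Converting: 3.93 m/s × 1.944 = 7.6 knots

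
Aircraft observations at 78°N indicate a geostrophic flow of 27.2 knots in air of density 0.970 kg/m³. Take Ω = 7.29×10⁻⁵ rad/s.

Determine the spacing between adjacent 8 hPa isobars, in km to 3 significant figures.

413 km

Coriolis parameter at 78°N:
f = 2Ω sin φ = 2 × 7.29×10⁻⁵ × sin 78° = 1.43×10⁻⁴ s⁻¹
Wind speed in SI: 27.2 knots = 14.0 m/s
Geostrophic balance rearranged: |∂P/∂n| = f ρ V_g
|∂P/∂n| = 1.43×10⁻⁴ × 0.970 × 14.0 = 1.94×10⁻³ Pa/m
Isobar spacing: Δn = ΔP/|∂P/∂n| = 800 Pa / 1.94×10⁻³ Pa/m = 413285 m ≈ 413 km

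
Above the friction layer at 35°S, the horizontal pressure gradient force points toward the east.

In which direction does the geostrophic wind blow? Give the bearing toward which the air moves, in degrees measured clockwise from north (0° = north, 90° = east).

000°

The pressure-gradient force points toward the east (bearing 090°).
Geostrophic balance: in the Southern Hemisphere the Coriolis force deflects motion to the left, so the geostrophic wind blows 90° to the left of the pressure-gradient force (low pressure on the right).
Rotating 090° by 90° counterclockwise gives 000° — the wind blows toward the north.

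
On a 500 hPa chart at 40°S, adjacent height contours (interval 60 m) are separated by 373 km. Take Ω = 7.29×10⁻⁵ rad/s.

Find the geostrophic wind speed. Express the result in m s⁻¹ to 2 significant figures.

17 m s⁻¹

Coriolis parameter at 40°S:
f = 2Ω sin φ = 2 × 7.29×10⁻⁵ × sin 40° = 9.37×10⁻⁵ s⁻¹
Height gradient: |∂Z/∂n| = 60 m / 373000 m = 1.61×10⁻⁴
On a pressure surface, geostrophic balance gives V_g = (g/f)|∂Z/∂n|:
V_g = 9.81 × 1.61×10⁻⁴ / 9.37×10⁻⁵ = 16.8 m/s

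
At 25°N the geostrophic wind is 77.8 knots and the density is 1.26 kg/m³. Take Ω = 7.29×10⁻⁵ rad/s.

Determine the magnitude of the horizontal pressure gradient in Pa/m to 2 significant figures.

3.1×10⁻³ Pa/m

Coriolis parameter at 25°N:
f = 2Ω sin φ = 2 × 7.29×10⁻⁵ × sin 25° = 6.16×10⁻⁵ s⁻¹
Wind speed in SI: 77.8 knots = 40.0 m/s
Geostrophic balance rearranged: |∂P/∂n| = f ρ V_g
|∂P/∂n| = 6.16×10⁻⁵ × 1.26 × 40.0 = 3.11×10⁻³ Pa/m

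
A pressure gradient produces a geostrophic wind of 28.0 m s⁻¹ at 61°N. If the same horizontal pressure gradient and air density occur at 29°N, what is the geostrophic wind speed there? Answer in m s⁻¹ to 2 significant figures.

51 m s⁻¹

With the same pressure gradient and density, V_g ∝ 1/f ∝ 1/sin φ.
V₂ = V₁ · sin φ₁ / sin φ₂ = 28.0 × sin 61° / sin 29°
V₂ = 28.0 × 0.8746/0.4848 = 51 m s⁻¹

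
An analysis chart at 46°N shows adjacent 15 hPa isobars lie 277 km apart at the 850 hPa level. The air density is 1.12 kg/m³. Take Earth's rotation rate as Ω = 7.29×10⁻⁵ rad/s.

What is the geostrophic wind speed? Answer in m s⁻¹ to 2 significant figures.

46 m s⁻¹

Coriolis parameter at 46°N:
f = 2Ω sin φ = 2 × 7.29×10⁻⁵ × sin 46° = 1.05×10⁻⁴ s⁻¹
Pressure gradient: |∂P/∂n| = 1500 Pa / 277000 m = 5.42×10⁻³ Pa/m
Geostrophic balance (pressure-gradient force = Coriolis force):
V_g = (1/(fρ)) |∂P/∂n| = 5.42×10⁻³ / (1.05×10⁻⁴ × 1.12) = 46.1 m/s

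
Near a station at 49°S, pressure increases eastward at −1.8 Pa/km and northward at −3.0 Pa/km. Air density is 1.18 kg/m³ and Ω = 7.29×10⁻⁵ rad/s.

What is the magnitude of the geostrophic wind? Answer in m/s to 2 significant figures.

Coriolis parameter at 49°S:
f = 2Ω sin φ = 2 × 7.29×10⁻⁵ × sin 49° = 1.10×10⁻⁴ s⁻¹
In the Southern Hemisphere f is negative: f = −1.10×10⁻⁴ s⁻¹.
Component geostrophic relations (x east, y north):
u_g = −(1/(fρ)) ∂P/∂y,  v_g = (1/(fρ)) ∂P/∂x
u_g = −(−3.0×10⁻³)/(−1.10×10⁻⁴ × 1.18) = −23.1 m/s;  v_g = (−1.8×10⁻³)/(−1.10×10⁻⁴ × 1.18) = 13.9 m/s
|V_g| = √(u_g² + v_g²) = 26.9 m/s

27 m/s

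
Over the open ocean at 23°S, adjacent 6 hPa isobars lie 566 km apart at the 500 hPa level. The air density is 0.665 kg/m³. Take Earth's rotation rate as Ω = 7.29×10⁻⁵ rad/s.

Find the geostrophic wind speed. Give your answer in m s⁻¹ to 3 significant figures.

28.0 m s⁻¹

Coriolis parameter at 23°S:
f = 2Ω sin φ = 2 × 7.29×10⁻⁵ × sin 23° = 5.70×10⁻⁵ s⁻¹
Pressure gradient: |∂P/∂n| = 600 Pa / 566000 m = 1.06×10⁻³ Pa/m
Geostrophic balance (pressure-gradient force = Coriolis force):
V_g = (1/(fρ)) |∂P/∂n| = 1.06×10⁻³ / (5.70×10⁻⁵ × 0.665) = 28.0 m/s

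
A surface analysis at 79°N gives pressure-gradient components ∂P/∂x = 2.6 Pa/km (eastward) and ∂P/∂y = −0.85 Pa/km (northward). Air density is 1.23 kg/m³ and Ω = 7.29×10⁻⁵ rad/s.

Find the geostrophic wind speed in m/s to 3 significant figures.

Coriolis parameter at 79°N:
f = 2Ω sin φ = 2 × 7.29×10⁻⁵ × sin 79° = 1.43×10⁻⁴ s⁻¹
Component geostrophic relations (x east, y north):
u_g = −(1/(fρ)) ∂P/∂y,  v_g = (1/(fρ)) ∂P/∂x
u_g = −(−0.85×10⁻³)/(1.43×10⁻⁴ × 1.23) = 4.83 m/s;  v_g = (2.6×10⁻³)/(1.43×10⁻⁴ × 1.23) = 14.8 m/s
|V_g| = √(u_g² + v_g²) = 15.5 m/s

15.5 m/s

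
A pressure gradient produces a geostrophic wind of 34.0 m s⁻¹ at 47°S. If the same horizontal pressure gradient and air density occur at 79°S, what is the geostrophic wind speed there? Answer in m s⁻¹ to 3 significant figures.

25.3 m s⁻¹

With the same pressure gradient and density, V_g ∝ 1/f ∝ 1/sin φ.
V₂ = V₁ · sin φ₁ / sin φ₂ = 34.0 × sin 47° / sin 79°
V₂ = 34.0 × 0.7314/0.9816 = 25.3 m s⁻¹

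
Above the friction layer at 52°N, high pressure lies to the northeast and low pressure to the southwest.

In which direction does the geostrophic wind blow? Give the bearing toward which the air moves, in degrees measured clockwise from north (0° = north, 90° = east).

315°

The pressure-gradient force points toward the southwest (bearing 225°).
Geostrophic balance: in the Northern Hemisphere the Coriolis force deflects motion to the right, so the geostrophic wind blows 90° to the right of the pressure-gradient force (low pressure on the left).
Rotating 225° by 90° clockwise gives 315° — the wind blows toward the northwest.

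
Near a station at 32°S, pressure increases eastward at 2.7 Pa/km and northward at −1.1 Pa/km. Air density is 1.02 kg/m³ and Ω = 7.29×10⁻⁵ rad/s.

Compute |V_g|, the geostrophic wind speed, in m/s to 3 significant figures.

Coriolis parameter at 32°S:
f = 2Ω sin φ = 2 × 7.29×10⁻⁵ × sin 32° = 7.73×10⁻⁵ s⁻¹
In the Southern Hemisphere f is negative: f = −7.73×10⁻⁵ s⁻¹.
Component geostrophic relations (x east, y north):
u_g = −(1/(fρ)) ∂P/∂y,  v_g = (1/(fρ)) ∂P/∂x
u_g = −(−1.1×10⁻³)/(−7.73×10⁻⁵ × 1.02) = −14.0 m/s;  v_g = (2.7×10⁻³)/(−7.73×10⁻⁵ × 1.02) = −34.3 m/s
|V_g| = √(u_g² + v_g²) = 37.0 m/s

37.0 m/s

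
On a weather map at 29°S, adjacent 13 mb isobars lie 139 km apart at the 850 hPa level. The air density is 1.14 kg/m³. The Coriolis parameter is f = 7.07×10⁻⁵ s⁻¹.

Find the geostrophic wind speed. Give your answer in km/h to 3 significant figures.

Pressure gradient: |∂P/∂n| = 1300 Pa / 139000 m = 9.35×10⁻³ Pa/m
Geostrophic balance (pressure-gradient force = Coriolis force):
V_g = (1/(fρ)) |∂P/∂n| = 9.35×10⁻³ / (7.07×10⁻⁵ × 1.14) = 116 m/s
Converting: 116 m/s × 3.6 = 418 km/h

418 km/h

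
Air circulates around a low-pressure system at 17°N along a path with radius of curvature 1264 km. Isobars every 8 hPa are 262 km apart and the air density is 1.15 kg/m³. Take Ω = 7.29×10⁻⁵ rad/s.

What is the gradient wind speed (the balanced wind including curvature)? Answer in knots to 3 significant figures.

71.8 knots

Coriolis parameter at 17°N:
f = 2Ω sin φ = 2 × 7.29×10⁻⁵ × sin 17° = 4.26×10⁻⁵ s⁻¹
Pressure gradient: |∂P/∂n| = 800 Pa / 262000 m = 3.05×10⁻³ Pa/m
Geostrophic speed: V_g = |∂P/∂n|/(fρ) = 3.05×10⁻³/(4.26×10⁻⁵ × 1.15) = 62.3 m/s
Around a low, centrifugal force acts outward with Coriolis, so pressure-gradient force balances both:
(1/ρ)|∂P/∂n| = fV + V²/R  →  V² + fR·V − fR·V_g = 0
With fR = 4.26×10⁻⁵ × 1264×10³ m = 53.9 m/s:
V = [−fR + √((fR)² + 4 fR V_g)]/2 = [−53.9 + √(53.9² + 4×53.9×62.3)]/2 = 36.9 m/s
Subgeostrophic (V < V_g = 62.3 m/s), as expected around a low.
Converting: 36.9 m/s × 1.944 = 71.8 knots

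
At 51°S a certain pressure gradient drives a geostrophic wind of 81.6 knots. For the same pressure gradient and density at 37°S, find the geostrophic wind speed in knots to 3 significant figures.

105 knots

With the same pressure gradient and density, V_g ∝ 1/f ∝ 1/sin φ.
V₂ = V₁ · sin φ₁ / sin φ₂ = 81.6 × sin 51° / sin 37°
V₂ = 81.6 × 0.7771/0.6018 = 105 knots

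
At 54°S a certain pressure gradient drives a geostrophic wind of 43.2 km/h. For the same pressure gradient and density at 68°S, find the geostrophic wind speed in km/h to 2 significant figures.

With the same pressure gradient and density, V_g ∝ 1/f ∝ 1/sin φ.
V₂ = V₁ · sin φ₁ / sin φ₂ = 43.2 × sin 54° / sin 68°
V₂ = 43.2 × 0.8090/0.9272 = 38 km/h

38 km/h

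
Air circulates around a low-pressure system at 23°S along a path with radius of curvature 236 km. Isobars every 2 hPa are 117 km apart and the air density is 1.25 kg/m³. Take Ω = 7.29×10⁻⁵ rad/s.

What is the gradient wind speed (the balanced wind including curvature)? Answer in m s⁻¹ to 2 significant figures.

12 m s⁻¹

Coriolis parameter at 23°S:
f = 2Ω sin φ = 2 × 7.29×10⁻⁵ × sin 23° = 5.70×10⁻⁵ s⁻¹
Pressure gradient: |∂P/∂n| = 200 Pa / 117000 m = 1.71×10⁻³ Pa/m
Geostrophic speed: V_g = |∂P/∂n|/(fρ) = 1.71×10⁻³/(5.70×10⁻⁵ × 1.25) = 24.0 m/s
Around a low, centrifugal force acts outward with Coriolis, so pressure-gradient force balances both:
(1/ρ)|∂P/∂n| = fV + V²/R  →  V² + fR·V − fR·V_g = 0
With fR = 5.70×10⁻⁵ × 236×10³ m = 13.4 m/s:
V = [−fR + √((fR)² + 4 fR V_g)]/2 = [−13.4 + √(13.4² + 4×13.4×24)]/2 = 12.5 m/s
Subgeostrophic (V < V_g = 24 m/s), as expected around a low.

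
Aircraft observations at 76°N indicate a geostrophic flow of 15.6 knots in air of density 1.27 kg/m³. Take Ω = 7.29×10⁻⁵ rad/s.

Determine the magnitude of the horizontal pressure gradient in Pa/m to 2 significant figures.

1.4×10⁻³ Pa/m

Coriolis parameter at 76°N:
f = 2Ω sin φ = 2 × 7.29×10⁻⁵ × sin 76° = 1.41×10⁻⁴ s⁻¹
Wind speed in SI: 15.6 knots = 8.03 m/s
Geostrophic balance rearranged: |∂P/∂n| = f ρ V_g
|∂P/∂n| = 1.41×10⁻⁴ × 1.27 × 8.03 = 1.44×10⁻³ Pa/m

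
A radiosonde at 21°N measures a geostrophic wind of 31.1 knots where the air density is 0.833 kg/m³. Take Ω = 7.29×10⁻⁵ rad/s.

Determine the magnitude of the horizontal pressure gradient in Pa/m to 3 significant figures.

6.96×10⁻⁴ Pa/m

Coriolis parameter at 21°N:
f = 2Ω sin φ = 2 × 7.29×10⁻⁵ × sin 21° = 5.23×10⁻⁵ s⁻¹
Wind speed in SI: 31.1 knots = 16.0 m/s
Geostrophic balance rearranged: |∂P/∂n| = f ρ V_g
|∂P/∂n| = 5.23×10⁻⁵ × 0.833 × 16.0 = 6.96×10⁻⁴ Pa/m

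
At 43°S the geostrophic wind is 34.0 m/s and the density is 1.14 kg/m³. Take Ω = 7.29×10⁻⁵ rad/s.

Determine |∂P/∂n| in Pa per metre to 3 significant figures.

3.85×10⁻³ Pa/m

Coriolis parameter at 43°S:
f = 2Ω sin φ = 2 × 7.29×10⁻⁵ × sin 43° = 9.94×10⁻⁵ s⁻¹
Geostrophic balance rearranged: |∂P/∂n| = f ρ V_g
|∂P/∂n| = 9.94×10⁻⁵ × 1.14 × 34.0 = 3.85×10⁻³ Pa/m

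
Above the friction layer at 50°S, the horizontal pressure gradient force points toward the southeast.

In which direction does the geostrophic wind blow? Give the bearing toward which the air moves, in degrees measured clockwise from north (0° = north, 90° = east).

The pressure-gradient force points toward the southeast (bearing 135°).
Geostrophic balance: in the Southern Hemisphere the Coriolis force deflects motion to the left, so the geostrophic wind blows 90° to the left of the pressure-gradient force (low pressure on the right).
Rotating 135° by 90° counterclockwise gives 045° — the wind blows toward the northeast.

045°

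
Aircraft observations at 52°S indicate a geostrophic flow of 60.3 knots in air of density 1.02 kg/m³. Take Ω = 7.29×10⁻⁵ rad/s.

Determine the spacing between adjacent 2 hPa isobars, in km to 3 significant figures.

55.0 km

Coriolis parameter at 52°S:
f = 2Ω sin φ = 2 × 7.29×10⁻⁵ × sin 52° = 1.15×10⁻⁴ s⁻¹
Wind speed in SI: 60.3 knots = 31.0 m/s
Geostrophic balance rearranged: |∂P/∂n| = f ρ V_g
|∂P/∂n| = 1.15×10⁻⁴ × 1.02 × 31.0 = 3.64×10⁻³ Pa/m
Isobar spacing: Δn = ΔP/|∂P/∂n| = 200 Pa / 3.64×10⁻³ Pa/m = 55015 m ≈ 55.0 km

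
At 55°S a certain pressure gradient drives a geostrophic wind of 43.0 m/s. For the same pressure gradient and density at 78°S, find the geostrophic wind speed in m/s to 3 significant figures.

With the same pressure gradient and density, V_g ∝ 1/f ∝ 1/sin φ.
V₂ = V₁ · sin φ₁ / sin φ₂ = 43.0 × sin 55° / sin 78°
V₂ = 43.0 × 0.8192/0.9781 = 36.0 m/s

36.0 m/s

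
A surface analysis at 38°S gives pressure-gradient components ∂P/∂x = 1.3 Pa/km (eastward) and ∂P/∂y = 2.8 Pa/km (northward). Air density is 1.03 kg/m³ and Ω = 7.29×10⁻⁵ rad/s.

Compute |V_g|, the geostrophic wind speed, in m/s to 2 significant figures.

Coriolis parameter at 38°S:
f = 2Ω sin φ = 2 × 7.29×10⁻⁵ × sin 38° = 8.98×10⁻⁵ s⁻¹
In the Southern Hemisphere f is negative: f = −8.98×10⁻⁵ s⁻¹.
Component geostrophic relations (x east, y north):
u_g = −(1/(fρ)) ∂P/∂y,  v_g = (1/(fρ)) ∂P/∂x
u_g = −(2.8×10⁻³)/(−8.98×10⁻⁵ × 1.03) = 30.3 m/s;  v_g = (1.3×10⁻³)/(−8.98×10⁻⁵ × 1.03) = −14.1 m/s
|V_g| = √(u_g² + v_g²) = 33.4 m/s

33 m/s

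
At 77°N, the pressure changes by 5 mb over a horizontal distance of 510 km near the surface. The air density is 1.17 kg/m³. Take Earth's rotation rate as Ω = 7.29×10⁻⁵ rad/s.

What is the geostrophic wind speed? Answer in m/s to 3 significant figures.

5.90 m/s

Coriolis parameter at 77°N:
f = 2Ω sin φ = 2 × 7.29×10⁻⁵ × sin 77° = 1.42×10⁻⁴ s⁻¹
Pressure gradient: |∂P/∂n| = 500 Pa / 510000 m = 9.80×10⁻⁴ Pa/m
Geostrophic balance (pressure-gradient force = Coriolis force):
V_g = (1/(fρ)) |∂P/∂n| = 9.80×10⁻⁴ / (1.42×10⁻⁴ × 1.17) = 5.90 m/s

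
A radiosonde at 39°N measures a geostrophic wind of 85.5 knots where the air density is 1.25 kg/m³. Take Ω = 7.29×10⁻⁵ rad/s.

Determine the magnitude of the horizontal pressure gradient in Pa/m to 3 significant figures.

Coriolis parameter at 39°N:
f = 2Ω sin φ = 2 × 7.29×10⁻⁵ × sin 39° = 9.18×10⁻⁵ s⁻¹
Wind speed in SI: 85.5 knots = 44.0 m/s
Geostrophic balance rearranged: |∂P/∂n| = f ρ V_g
|∂P/∂n| = 9.18×10⁻⁵ × 1.25 × 44.0 = 5.04×10⁻³ Pa/m

5.04×10⁻³ Pa/m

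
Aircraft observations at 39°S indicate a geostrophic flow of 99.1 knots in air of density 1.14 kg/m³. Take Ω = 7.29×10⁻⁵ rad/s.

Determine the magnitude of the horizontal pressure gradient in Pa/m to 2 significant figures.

5.3×10⁻³ Pa/m

Coriolis parameter at 39°S:
f = 2Ω sin φ = 2 × 7.29×10⁻⁵ × sin 39° = 9.18×10⁻⁵ s⁻¹
Wind speed in SI: 99.1 knots = 51.0 m/s
Geostrophic balance rearranged: |∂P/∂n| = f ρ V_g
|∂P/∂n| = 9.18×10⁻⁵ × 1.14 × 51.0 = 5.33×10⁻³ Pa/m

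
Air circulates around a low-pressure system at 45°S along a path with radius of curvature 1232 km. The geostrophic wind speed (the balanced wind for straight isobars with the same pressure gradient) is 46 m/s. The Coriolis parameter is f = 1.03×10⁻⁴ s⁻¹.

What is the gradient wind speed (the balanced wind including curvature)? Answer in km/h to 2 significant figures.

130 km/h

Around a low, centrifugal force acts outward with Coriolis, so pressure-gradient force balances both:
(1/ρ)|∂P/∂n| = fV + V²/R  →  V² + fR·V − fR·V_g = 0
With fR = 1.03×10⁻⁴ × 1232×10³ m = 127 m/s:
V = [−fR + √((fR)² + 4 fR V_g)]/2 = [−127 + √(127² + 4×127×46)]/2 = 35.9 m/s
Subgeostrophic (V < V_g = 46 m/s), as expected around a low.
Converting: 35.9 m/s × 3.6 = 130 km/h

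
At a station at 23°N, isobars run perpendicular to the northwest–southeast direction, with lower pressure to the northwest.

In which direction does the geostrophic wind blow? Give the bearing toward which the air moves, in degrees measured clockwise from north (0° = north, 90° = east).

045°

The pressure-gradient force points toward the northwest (bearing 315°).
Geostrophic balance: in the Northern Hemisphere the Coriolis force deflects motion to the right, so the geostrophic wind blows 90° to the right of the pressure-gradient force (low pressure on the left).
Rotating 315° by 90° clockwise gives 045° — the wind blows toward the northeast.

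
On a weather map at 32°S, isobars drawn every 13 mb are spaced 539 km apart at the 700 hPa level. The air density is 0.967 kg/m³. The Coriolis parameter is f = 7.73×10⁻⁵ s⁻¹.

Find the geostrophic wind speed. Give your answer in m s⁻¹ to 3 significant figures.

32.3 m s⁻¹

Pressure gradient: |∂P/∂n| = 1300 Pa / 539000 m = 2.41×10⁻³ Pa/m
Geostrophic balance (pressure-gradient force = Coriolis force):
V_g = (1/(fρ)) |∂P/∂n| = 2.41×10⁻³ / (7.73×10⁻⁵ × 0.967) = 32.3 m/s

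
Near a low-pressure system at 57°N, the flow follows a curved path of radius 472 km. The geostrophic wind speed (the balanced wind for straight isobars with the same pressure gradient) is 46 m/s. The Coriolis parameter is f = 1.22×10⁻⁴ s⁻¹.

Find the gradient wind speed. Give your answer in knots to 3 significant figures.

58.7 knots

Around a low, centrifugal force acts outward with Coriolis, so pressure-gradient force balances both:
(1/ρ)|∂P/∂n| = fV + V²/R  →  V² + fR·V − fR·V_g = 0
With fR = 1.22×10⁻⁴ × 472×10³ m = 57.6 m/s:
V = [−fR + √((fR)² + 4 fR V_g)]/2 = [−57.6 + √(57.6² + 4×57.6×46)]/2 = 30.2 m/s
Subgeostrophic (V < V_g = 46 m/s), as expected around a low.
Converting: 30.2 m/s × 1.944 = 58.7 knots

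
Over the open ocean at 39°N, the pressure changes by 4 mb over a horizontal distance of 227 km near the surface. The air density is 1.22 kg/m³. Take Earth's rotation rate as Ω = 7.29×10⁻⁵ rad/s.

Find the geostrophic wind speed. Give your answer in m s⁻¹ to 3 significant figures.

Coriolis parameter at 39°N:
f = 2Ω sin φ = 2 × 7.29×10⁻⁵ × sin 39° = 9.18×10⁻⁵ s⁻¹
Pressure gradient: |∂P/∂n| = 400 Pa / 227000 m = 1.76×10⁻³ Pa/m
Geostrophic balance (pressure-gradient force = Coriolis force):
V_g = (1/(fρ)) |∂P/∂n| = 1.76×10⁻³ / (9.18×10⁻⁵ × 1.22) = 15.7 m/s

15.7 m s⁻¹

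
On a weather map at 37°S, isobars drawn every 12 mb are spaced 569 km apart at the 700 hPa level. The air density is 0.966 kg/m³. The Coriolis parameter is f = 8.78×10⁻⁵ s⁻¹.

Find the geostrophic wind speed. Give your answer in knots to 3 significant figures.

48.3 knots

Pressure gradient: |∂P/∂n| = 1200 Pa / 569000 m = 2.11×10⁻³ Pa/m
Geostrophic balance (pressure-gradient force = Coriolis force):
V_g = (1/(fρ)) |∂P/∂n| = 2.11×10⁻³ / (8.78×10⁻⁵ × 0.966) = 24.9 m/s
Converting: 24.9 m/s × 1.944 = 48.3 knots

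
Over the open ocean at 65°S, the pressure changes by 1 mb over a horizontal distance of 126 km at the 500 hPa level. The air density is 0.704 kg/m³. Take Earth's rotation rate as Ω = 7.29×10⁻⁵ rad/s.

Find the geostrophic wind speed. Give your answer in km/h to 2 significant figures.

31 km/h

Coriolis parameter at 65°S:
f = 2Ω sin φ = 2 × 7.29×10⁻⁵ × sin 65° = 1.32×10⁻⁴ s⁻¹
Pressure gradient: |∂P/∂n| = 100 Pa / 126000 m = 7.94×10⁻⁴ Pa/m
Geostrophic balance (pressure-gradient force = Coriolis force):
V_g = (1/(fρ)) |∂P/∂n| = 7.94×10⁻⁴ / (1.32×10⁻⁴ × 0.704) = 8.53 m/s
Converting: 8.53 m/s × 3.6 = 31 km/h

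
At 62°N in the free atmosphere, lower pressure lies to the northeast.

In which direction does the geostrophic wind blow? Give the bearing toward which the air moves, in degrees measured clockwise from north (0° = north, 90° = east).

The pressure-gradient force points toward the northeast (bearing 045°).
Geostrophic balance: in the Northern Hemisphere the Coriolis force deflects motion to the right, so the geostrophic wind blows 90° to the right of the pressure-gradient force (low pressure on the left).
Rotating 045° by 90° clockwise gives 135° — the wind blows toward the southeast.

135°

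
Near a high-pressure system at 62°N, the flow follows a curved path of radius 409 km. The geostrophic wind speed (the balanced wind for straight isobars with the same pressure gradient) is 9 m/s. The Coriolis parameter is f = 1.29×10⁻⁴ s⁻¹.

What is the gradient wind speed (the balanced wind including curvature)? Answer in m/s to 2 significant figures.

12 m/s

Around a high, pressure-gradient force acts outward with centrifugal, so Coriolis balances both:
fV = (1/ρ)|∂P/∂n| + V²/R  →  V² − fR·V + fR·V_g = 0
With fR = 1.29×10⁻⁴ × 409×10³ m = 52.8 m/s:
V = [fR − √((fR)² − 4 fR V_g)]/2 = [52.8 − √(52.8² − 4×52.8×9)]/2 = 11.5 m/s
Supergeostrophic (V > V_g = 9 m/s), as expected around a high.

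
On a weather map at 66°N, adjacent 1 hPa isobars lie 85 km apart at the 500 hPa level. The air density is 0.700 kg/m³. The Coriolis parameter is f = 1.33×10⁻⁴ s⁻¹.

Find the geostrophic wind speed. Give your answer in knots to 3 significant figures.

24.6 knots

Pressure gradient: |∂P/∂n| = 100 Pa / 85000 m = 1.18×10⁻³ Pa/m
Geostrophic balance (pressure-gradient force = Coriolis force):
V_g = (1/(fρ)) |∂P/∂n| = 1.18×10⁻³ / (1.33×10⁻⁴ × 0.700) = 12.6 m/s
Converting: 12.6 m/s × 1.944 = 24.6 knots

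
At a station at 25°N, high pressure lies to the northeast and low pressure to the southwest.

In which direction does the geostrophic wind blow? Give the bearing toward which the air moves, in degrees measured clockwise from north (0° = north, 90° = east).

315°

The pressure-gradient force points toward the southwest (bearing 225°).
Geostrophic balance: in the Northern Hemisphere the Coriolis force deflects motion to the right, so the geostrophic wind blows 90° to the right of the pressure-gradient force (low pressure on the left).
Rotating 225° by 90° clockwise gives 315° — the wind blows toward the northwest.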